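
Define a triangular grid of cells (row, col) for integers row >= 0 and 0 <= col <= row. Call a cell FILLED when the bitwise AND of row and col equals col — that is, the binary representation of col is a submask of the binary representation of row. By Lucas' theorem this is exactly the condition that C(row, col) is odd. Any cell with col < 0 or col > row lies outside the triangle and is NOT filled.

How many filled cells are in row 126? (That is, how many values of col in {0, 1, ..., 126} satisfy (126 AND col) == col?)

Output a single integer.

Answer: 64

Derivation:
126 in binary = 1111110
popcount(126) = number of 1-bits in 1111110 = 6
A col c satisfies (126 AND c) == c iff every set bit of c is also set in 126; each of the 6 set bits of 126 can independently be on or off in c.
count = 2^6 = 64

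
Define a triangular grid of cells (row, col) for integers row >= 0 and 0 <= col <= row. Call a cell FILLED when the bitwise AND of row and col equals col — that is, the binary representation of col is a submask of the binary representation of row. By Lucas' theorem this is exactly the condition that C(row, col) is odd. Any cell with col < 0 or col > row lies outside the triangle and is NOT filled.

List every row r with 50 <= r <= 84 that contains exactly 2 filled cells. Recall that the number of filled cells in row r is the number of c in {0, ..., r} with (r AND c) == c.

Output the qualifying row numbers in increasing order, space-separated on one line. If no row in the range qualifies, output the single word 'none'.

Row r has 2^popcount(r) filled cells, so we need popcount(r) = log2(2) = 1.
Scan r = 50..84 and keep those with exactly 1 one-bits:
r=50=110010 popcount=3 -> skip
r=51=110011 popcount=4 -> skip
r=52=110100 popcount=3 -> skip
r=53=110101 popcount=4 -> skip
r=54=110110 popcount=4 -> skip
r=55=110111 popcount=5 -> skip
r=56=111000 popcount=3 -> skip
r=57=111001 popcount=4 -> skip
r=58=111010 popcount=4 -> skip
r=59=111011 popcount=5 -> skip
r=60=111100 popcount=4 -> skip
r=61=111101 popcount=5 -> skip
r=62=111110 popcount=5 -> skip
r=63=111111 popcount=6 -> skip
r=64=1000000 popcount=1 -> KEEP
r=65=1000001 popcount=2 -> skip
r=66=1000010 popcount=2 -> skip
r=67=1000011 popcount=3 -> skip
r=68=1000100 popcount=2 -> skip
r=69=1000101 popcount=3 -> skip
r=70=1000110 popcount=3 -> skip
r=71=1000111 popcount=4 -> skip
r=72=1001000 popcount=2 -> skip
r=73=1001001 popcount=3 -> skip
r=74=1001010 popcount=3 -> skip
r=75=1001011 popcount=4 -> skip
r=76=1001100 popcount=3 -> skip
r=77=1001101 popcount=4 -> skip
r=78=1001110 popcount=4 -> skip
r=79=1001111 popcount=5 -> skip
r=80=1010000 popcount=2 -> skip
r=81=1010001 popcount=3 -> skip
r=82=1010010 popcount=3 -> skip
r=83=1010011 popcount=4 -> skip
r=84=1010100 popcount=3 -> skip
Kept rows: 64

Answer: 64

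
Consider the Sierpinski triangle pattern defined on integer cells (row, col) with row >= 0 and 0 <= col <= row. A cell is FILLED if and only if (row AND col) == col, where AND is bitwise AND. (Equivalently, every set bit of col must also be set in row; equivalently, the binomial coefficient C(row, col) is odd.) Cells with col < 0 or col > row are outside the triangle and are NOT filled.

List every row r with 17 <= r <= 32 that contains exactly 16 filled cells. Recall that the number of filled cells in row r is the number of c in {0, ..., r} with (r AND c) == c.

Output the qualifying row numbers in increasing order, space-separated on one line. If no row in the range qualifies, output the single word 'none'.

Answer: 23 27 29 30

Derivation:
Row r has 2^popcount(r) filled cells, so we need popcount(r) = log2(16) = 4.
Scan r = 17..32 and keep those with exactly 4 one-bits:
r=17=10001 popcount=2 -> skip
r=18=10010 popcount=2 -> skip
r=19=10011 popcount=3 -> skip
r=20=10100 popcount=2 -> skip
r=21=10101 popcount=3 -> skip
r=22=10110 popcount=3 -> skip
r=23=10111 popcount=4 -> KEEP
r=24=11000 popcount=2 -> skip
r=25=11001 popcount=3 -> skip
r=26=11010 popcount=3 -> skip
r=27=11011 popcount=4 -> KEEP
r=28=11100 popcount=3 -> skip
r=29=11101 popcount=4 -> KEEP
r=30=11110 popcount=4 -> KEEP
r=31=11111 popcount=5 -> skip
r=32=100000 popcount=1 -> skip
Kept rows: 23 27 29 30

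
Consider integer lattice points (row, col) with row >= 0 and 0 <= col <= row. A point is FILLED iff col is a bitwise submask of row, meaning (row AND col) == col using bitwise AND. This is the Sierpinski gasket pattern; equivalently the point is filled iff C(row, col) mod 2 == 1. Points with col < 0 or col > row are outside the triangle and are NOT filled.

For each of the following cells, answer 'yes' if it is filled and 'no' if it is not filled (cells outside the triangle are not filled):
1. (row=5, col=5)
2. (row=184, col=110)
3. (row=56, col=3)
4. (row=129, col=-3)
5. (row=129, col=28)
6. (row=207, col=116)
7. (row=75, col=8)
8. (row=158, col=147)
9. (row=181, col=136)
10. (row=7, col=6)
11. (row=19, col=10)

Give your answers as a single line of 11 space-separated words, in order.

Answer: yes no no no no no yes no no yes no

Derivation:
(5,5): row=0b101, col=0b101, row AND col = 0b101 = 5; 5 == 5 -> filled
(184,110): row=0b10111000, col=0b1101110, row AND col = 0b101000 = 40; 40 != 110 -> empty
(56,3): row=0b111000, col=0b11, row AND col = 0b0 = 0; 0 != 3 -> empty
(129,-3): col outside [0, 129] -> not filled
(129,28): row=0b10000001, col=0b11100, row AND col = 0b0 = 0; 0 != 28 -> empty
(207,116): row=0b11001111, col=0b1110100, row AND col = 0b1000100 = 68; 68 != 116 -> empty
(75,8): row=0b1001011, col=0b1000, row AND col = 0b1000 = 8; 8 == 8 -> filled
(158,147): row=0b10011110, col=0b10010011, row AND col = 0b10010010 = 146; 146 != 147 -> empty
(181,136): row=0b10110101, col=0b10001000, row AND col = 0b10000000 = 128; 128 != 136 -> empty
(7,6): row=0b111, col=0b110, row AND col = 0b110 = 6; 6 == 6 -> filled
(19,10): row=0b10011, col=0b1010, row AND col = 0b10 = 2; 2 != 10 -> empty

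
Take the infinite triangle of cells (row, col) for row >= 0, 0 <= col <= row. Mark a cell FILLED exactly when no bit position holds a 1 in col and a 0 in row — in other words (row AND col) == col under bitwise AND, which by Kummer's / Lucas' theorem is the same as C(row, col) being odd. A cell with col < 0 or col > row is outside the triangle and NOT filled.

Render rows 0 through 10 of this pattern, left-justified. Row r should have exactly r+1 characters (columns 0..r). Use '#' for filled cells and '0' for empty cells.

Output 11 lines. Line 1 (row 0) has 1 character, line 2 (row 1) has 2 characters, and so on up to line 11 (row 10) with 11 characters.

r0=0: #
r1=1: ##
r2=10: #0#
r3=11: ####
r4=100: #000#
r5=101: ##00##
r6=110: #0#0#0#
r7=111: ########
r8=1000: #0000000#
r9=1001: ##000000##
r10=1010: #0#00000#0#

Answer: #
##
#0#
####
#000#
##00##
#0#0#0#
########
#0000000#
##000000##
#0#00000#0#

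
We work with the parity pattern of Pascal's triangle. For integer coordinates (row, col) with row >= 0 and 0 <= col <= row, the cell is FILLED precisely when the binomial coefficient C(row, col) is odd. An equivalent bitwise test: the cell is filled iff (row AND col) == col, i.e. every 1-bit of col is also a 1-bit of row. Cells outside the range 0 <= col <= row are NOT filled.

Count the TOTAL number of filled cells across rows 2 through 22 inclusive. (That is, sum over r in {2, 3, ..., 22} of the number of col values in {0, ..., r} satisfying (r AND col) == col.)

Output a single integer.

r2=10 pc1: +2 =2
r3=11 pc2: +4 =6
r4=100 pc1: +2 =8
r5=101 pc2: +4 =12
r6=110 pc2: +4 =16
r7=111 pc3: +8 =24
r8=1000 pc1: +2 =26
r9=1001 pc2: +4 =30
r10=1010 pc2: +4 =34
r11=1011 pc3: +8 =42
r12=1100 pc2: +4 =46
r13=1101 pc3: +8 =54
r14=1110 pc3: +8 =62
r15=1111 pc4: +16 =78
r16=10000 pc1: +2 =80
r17=10001 pc2: +4 =84
r18=10010 pc2: +4 =88
r19=10011 pc3: +8 =96
r20=10100 pc2: +4 =100
r21=10101 pc3: +8 =108
r22=10110 pc3: +8 =116

Answer: 116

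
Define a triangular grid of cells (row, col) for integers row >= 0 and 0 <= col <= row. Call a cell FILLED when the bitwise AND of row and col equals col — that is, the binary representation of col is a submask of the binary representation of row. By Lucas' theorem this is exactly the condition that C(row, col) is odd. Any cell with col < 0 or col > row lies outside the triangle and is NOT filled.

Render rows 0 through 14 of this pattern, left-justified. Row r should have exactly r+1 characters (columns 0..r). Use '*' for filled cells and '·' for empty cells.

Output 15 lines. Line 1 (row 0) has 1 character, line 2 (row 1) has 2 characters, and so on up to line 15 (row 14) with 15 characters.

r0=0: *
r1=1: **
r2=10: *·*
r3=11: ****
r4=100: *···*
r5=101: **··**
r6=110: *·*·*·*
r7=111: ********
r8=1000: *·······*
r9=1001: **······**
r10=1010: *·*·····*·*
r11=1011: ****····****
r12=1100: *···*···*···*
r13=1101: **··**··**··**
r14=1110: *·*·*·*·*·*·*·*

Answer: *
**
*·*
****
*···*
**··**
*·*·*·*
********
*·······*
**······**
*·*·····*·*
****····****
*···*···*···*
**··**··**··**
*·*·*·*·*·*·*·*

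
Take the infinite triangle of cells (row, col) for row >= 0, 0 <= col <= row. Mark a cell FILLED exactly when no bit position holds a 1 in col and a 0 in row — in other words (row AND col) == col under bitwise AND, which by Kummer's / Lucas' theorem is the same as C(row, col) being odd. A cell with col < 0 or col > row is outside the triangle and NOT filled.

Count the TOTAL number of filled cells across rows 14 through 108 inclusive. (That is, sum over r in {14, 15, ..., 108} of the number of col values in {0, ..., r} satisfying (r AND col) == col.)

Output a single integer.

r14=1110 pc3: +8 =8
r15=1111 pc4: +16 =24
r16=10000 pc1: +2 =26
r17=10001 pc2: +4 =30
r18=10010 pc2: +4 =34
r19=10011 pc3: +8 =42
r20=10100 pc2: +4 =46
r21=10101 pc3: +8 =54
r22=10110 pc3: +8 =62
r23=10111 pc4: +16 =78
r24=11000 pc2: +4 =82
r25=11001 pc3: +8 =90
r26=11010 pc3: +8 =98
r27=11011 pc4: +16 =114
r28=11100 pc3: +8 =122
r29=11101 pc4: +16 =138
r30=11110 pc4: +16 =154
r31=11111 pc5: +32 =186
r32=100000 pc1: +2 =188
r33=100001 pc2: +4 =192
r34=100010 pc2: +4 =196
r35=100011 pc3: +8 =204
r36=100100 pc2: +4 =208
r37=100101 pc3: +8 =216
r38=100110 pc3: +8 =224
r39=100111 pc4: +16 =240
r40=101000 pc2: +4 =244
r41=101001 pc3: +8 =252
r42=101010 pc3: +8 =260
r43=101011 pc4: +16 =276
r44=101100 pc3: +8 =284
r45=101101 pc4: +16 =300
r46=101110 pc4: +16 =316
r47=101111 pc5: +32 =348
r48=110000 pc2: +4 =352
r49=110001 pc3: +8 =360
r50=110010 pc3: +8 =368
r51=110011 pc4: +16 =384
r52=110100 pc3: +8 =392
r53=110101 pc4: +16 =408
r54=110110 pc4: +16 =424
r55=110111 pc5: +32 =456
r56=111000 pc3: +8 =464
r57=111001 pc4: +16 =480
r58=111010 pc4: +16 =496
r59=111011 pc5: +32 =528
r60=111100 pc4: +16 =544
r61=111101 pc5: +32 =576
r62=111110 pc5: +32 =608
r63=111111 pc6: +64 =672
r64=1000000 pc1: +2 =674
r65=1000001 pc2: +4 =678
r66=1000010 pc2: +4 =682
r67=1000011 pc3: +8 =690
r68=1000100 pc2: +4 =694
r69=1000101 pc3: +8 =702
r70=1000110 pc3: +8 =710
r71=1000111 pc4: +16 =726
r72=1001000 pc2: +4 =730
r73=1001001 pc3: +8 =738
r74=1001010 pc3: +8 =746
r75=1001011 pc4: +16 =762
r76=1001100 pc3: +8 =770
r77=1001101 pc4: +16 =786
r78=1001110 pc4: +16 =802
r79=1001111 pc5: +32 =834
r80=1010000 pc2: +4 =838
r81=1010001 pc3: +8 =846
r82=1010010 pc3: +8 =854
r83=1010011 pc4: +16 =870
r84=1010100 pc3: +8 =878
r85=1010101 pc4: +16 =894
r86=1010110 pc4: +16 =910
r87=1010111 pc5: +32 =942
r88=1011000 pc3: +8 =950
r89=1011001 pc4: +16 =966
r90=1011010 pc4: +16 =982
r91=1011011 pc5: +32 =1014
r92=1011100 pc4: +16 =1030
r93=1011101 pc5: +32 =1062
r94=1011110 pc5: +32 =1094
r95=1011111 pc6: +64 =1158
r96=1100000 pc2: +4 =1162
r97=1100001 pc3: +8 =1170
r98=1100010 pc3: +8 =1178
r99=1100011 pc4: +16 =1194
r100=1100100 pc3: +8 =1202
r101=1100101 pc4: +16 =1218
r102=1100110 pc4: +16 =1234
r103=1100111 pc5: +32 =1266
r104=1101000 pc3: +8 =1274
r105=1101001 pc4: +16 =1290
r106=1101010 pc4: +16 =1306
r107=1101011 pc5: +32 =1338
r108=1101100 pc4: +16 =1354

Answer: 1354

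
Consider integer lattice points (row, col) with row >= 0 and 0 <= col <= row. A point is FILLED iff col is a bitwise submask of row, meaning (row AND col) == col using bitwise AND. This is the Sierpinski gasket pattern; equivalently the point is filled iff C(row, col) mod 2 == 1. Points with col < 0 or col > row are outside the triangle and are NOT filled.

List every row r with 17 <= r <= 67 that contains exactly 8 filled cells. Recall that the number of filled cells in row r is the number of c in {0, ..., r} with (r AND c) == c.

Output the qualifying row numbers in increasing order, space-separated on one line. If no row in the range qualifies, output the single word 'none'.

Answer: 19 21 22 25 26 28 35 37 38 41 42 44 49 50 52 56 67

Derivation:
Row r has 2^popcount(r) filled cells, so we need popcount(r) = log2(8) = 3.
Scan r = 17..67 and keep those with exactly 3 one-bits:
r=17=10001 popcount=2 -> skip
r=18=10010 popcount=2 -> skip
r=19=10011 popcount=3 -> KEEP
r=20=10100 popcount=2 -> skip
r=21=10101 popcount=3 -> KEEP
r=22=10110 popcount=3 -> KEEP
r=23=10111 popcount=4 -> skip
r=24=11000 popcount=2 -> skip
r=25=11001 popcount=3 -> KEEP
r=26=11010 popcount=3 -> KEEP
r=27=11011 popcount=4 -> skip
r=28=11100 popcount=3 -> KEEP
r=29=11101 popcount=4 -> skip
r=30=11110 popcount=4 -> skip
r=31=11111 popcount=5 -> skip
r=32=100000 popcount=1 -> skip
r=33=100001 popcount=2 -> skip
r=34=100010 popcount=2 -> skip
r=35=100011 popcount=3 -> KEEP
r=36=100100 popcount=2 -> skip
r=37=100101 popcount=3 -> KEEP
r=38=100110 popcount=3 -> KEEP
r=39=100111 popcount=4 -> skip
r=40=101000 popcount=2 -> skip
r=41=101001 popcount=3 -> KEEP
r=42=101010 popcount=3 -> KEEP
r=43=101011 popcount=4 -> skip
r=44=101100 popcount=3 -> KEEP
r=45=101101 popcount=4 -> skip
r=46=101110 popcount=4 -> skip
r=47=101111 popcount=5 -> skip
r=48=110000 popcount=2 -> skip
r=49=110001 popcount=3 -> KEEP
r=50=110010 popcount=3 -> KEEP
r=51=110011 popcount=4 -> skip
r=52=110100 popcount=3 -> KEEP
r=53=110101 popcount=4 -> skip
r=54=110110 popcount=4 -> skip
r=55=110111 popcount=5 -> skip
r=56=111000 popcount=3 -> KEEP
r=57=111001 popcount=4 -> skip
r=58=111010 popcount=4 -> skip
r=59=111011 popcount=5 -> skip
r=60=111100 popcount=4 -> skip
r=61=111101 popcount=5 -> skip
r=62=111110 popcount=5 -> skip
r=63=111111 popcount=6 -> skip
r=64=1000000 popcount=1 -> skip
r=65=1000001 popcount=2 -> skip
r=66=1000010 popcount=2 -> skip
r=67=1000011 popcount=3 -> KEEP
Kept rows: 19 21 22 25 26 28 35 37 38 41 42 44 49 50 52 56 67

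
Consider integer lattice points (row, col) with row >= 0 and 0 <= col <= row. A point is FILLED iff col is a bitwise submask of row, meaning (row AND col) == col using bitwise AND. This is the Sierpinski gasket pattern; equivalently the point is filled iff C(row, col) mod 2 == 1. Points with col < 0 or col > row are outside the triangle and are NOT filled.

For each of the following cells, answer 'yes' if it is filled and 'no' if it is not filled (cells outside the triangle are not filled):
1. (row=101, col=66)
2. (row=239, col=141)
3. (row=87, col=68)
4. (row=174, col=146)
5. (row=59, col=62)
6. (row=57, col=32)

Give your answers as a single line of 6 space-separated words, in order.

Answer: no yes yes no no yes

Derivation:
(101,66): row=0b1100101, col=0b1000010, row AND col = 0b1000000 = 64; 64 != 66 -> empty
(239,141): row=0b11101111, col=0b10001101, row AND col = 0b10001101 = 141; 141 == 141 -> filled
(87,68): row=0b1010111, col=0b1000100, row AND col = 0b1000100 = 68; 68 == 68 -> filled
(174,146): row=0b10101110, col=0b10010010, row AND col = 0b10000010 = 130; 130 != 146 -> empty
(59,62): col outside [0, 59] -> not filled
(57,32): row=0b111001, col=0b100000, row AND col = 0b100000 = 32; 32 == 32 -> filled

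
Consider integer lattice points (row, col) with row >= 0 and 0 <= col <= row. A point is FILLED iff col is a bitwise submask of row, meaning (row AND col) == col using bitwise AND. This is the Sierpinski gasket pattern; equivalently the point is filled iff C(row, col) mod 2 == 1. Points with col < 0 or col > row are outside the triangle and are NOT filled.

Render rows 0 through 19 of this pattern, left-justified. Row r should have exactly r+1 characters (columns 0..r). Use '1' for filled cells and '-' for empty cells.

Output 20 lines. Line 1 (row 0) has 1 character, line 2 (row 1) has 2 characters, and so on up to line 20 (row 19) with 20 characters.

Answer: 1
11
1-1
1111
1---1
11--11
1-1-1-1
11111111
1-------1
11------11
1-1-----1-1
1111----1111
1---1---1---1
11--11--11--11
1-1-1-1-1-1-1-1
1111111111111111
1---------------1
11--------------11
1-1-------------1-1
1111------------1111

Derivation:
r0=0: 1
r1=1: 11
r2=10: 1-1
r3=11: 1111
r4=100: 1---1
r5=101: 11--11
r6=110: 1-1-1-1
r7=111: 11111111
r8=1000: 1-------1
r9=1001: 11------11
r10=1010: 1-1-----1-1
r11=1011: 1111----1111
r12=1100: 1---1---1---1
r13=1101: 11--11--11--11
r14=1110: 1-1-1-1-1-1-1-1
r15=1111: 1111111111111111
r16=10000: 1---------------1
r17=10001: 11--------------11
r18=10010: 1-1-------------1-1
r19=10011: 1111------------1111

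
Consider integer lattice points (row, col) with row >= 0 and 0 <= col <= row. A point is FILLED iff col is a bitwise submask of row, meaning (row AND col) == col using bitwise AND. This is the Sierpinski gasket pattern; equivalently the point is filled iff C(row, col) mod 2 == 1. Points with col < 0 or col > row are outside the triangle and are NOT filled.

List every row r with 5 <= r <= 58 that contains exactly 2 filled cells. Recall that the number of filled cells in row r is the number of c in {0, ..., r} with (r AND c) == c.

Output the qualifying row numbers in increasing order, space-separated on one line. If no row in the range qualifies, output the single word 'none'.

Answer: 8 16 32

Derivation:
Row r has 2^popcount(r) filled cells, so we need popcount(r) = log2(2) = 1.
Scan r = 5..58 and keep those with exactly 1 one-bits:
r=5=101 popcount=2 -> skip
r=6=110 popcount=2 -> skip
r=7=111 popcount=3 -> skip
r=8=1000 popcount=1 -> KEEP
r=9=1001 popcount=2 -> skip
r=10=1010 popcount=2 -> skip
r=11=1011 popcount=3 -> skip
r=12=1100 popcount=2 -> skip
r=13=1101 popcount=3 -> skip
r=14=1110 popcount=3 -> skip
r=15=1111 popcount=4 -> skip
r=16=10000 popcount=1 -> KEEP
r=17=10001 popcount=2 -> skip
r=18=10010 popcount=2 -> skip
r=19=10011 popcount=3 -> skip
r=20=10100 popcount=2 -> skip
r=21=10101 popcount=3 -> skip
r=22=10110 popcount=3 -> skip
r=23=10111 popcount=4 -> skip
r=24=11000 popcount=2 -> skip
r=25=11001 popcount=3 -> skip
r=26=11010 popcount=3 -> skip
r=27=11011 popcount=4 -> skip
r=28=11100 popcount=3 -> skip
r=29=11101 popcount=4 -> skip
r=30=11110 popcount=4 -> skip
r=31=11111 popcount=5 -> skip
r=32=100000 popcount=1 -> KEEP
r=33=100001 popcount=2 -> skip
r=34=100010 popcount=2 -> skip
r=35=100011 popcount=3 -> skip
r=36=100100 popcount=2 -> skip
r=37=100101 popcount=3 -> skip
r=38=100110 popcount=3 -> skip
r=39=100111 popcount=4 -> skip
r=40=101000 popcount=2 -> skip
r=41=101001 popcount=3 -> skip
r=42=101010 popcount=3 -> skip
r=43=101011 popcount=4 -> skip
r=44=101100 popcount=3 -> skip
r=45=101101 popcount=4 -> skip
r=46=101110 popcount=4 -> skip
r=47=101111 popcount=5 -> skip
r=48=110000 popcount=2 -> skip
r=49=110001 popcount=3 -> skip
r=50=110010 popcount=3 -> skip
r=51=110011 popcount=4 -> skip
r=52=110100 popcount=3 -> skip
r=53=110101 popcount=4 -> skip
r=54=110110 popcount=4 -> skip
r=55=110111 popcount=5 -> skip
r=56=111000 popcount=3 -> skip
r=57=111001 popcount=4 -> skip
r=58=111010 popcount=4 -> skip
Kept rows: 8 16 32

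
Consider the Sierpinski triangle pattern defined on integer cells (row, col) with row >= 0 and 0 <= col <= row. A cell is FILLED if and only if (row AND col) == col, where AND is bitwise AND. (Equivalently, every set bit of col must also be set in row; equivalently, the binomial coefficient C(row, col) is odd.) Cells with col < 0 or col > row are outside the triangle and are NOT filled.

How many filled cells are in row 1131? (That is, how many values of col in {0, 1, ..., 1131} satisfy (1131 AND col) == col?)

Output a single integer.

1131 in binary = 10001101011
popcount(1131) = number of 1-bits in 10001101011 = 6
A col c satisfies (1131 AND c) == c iff every set bit of c is also set in 1131; each of the 6 set bits of 1131 can independently be on or off in c.
count = 2^6 = 64

Answer: 64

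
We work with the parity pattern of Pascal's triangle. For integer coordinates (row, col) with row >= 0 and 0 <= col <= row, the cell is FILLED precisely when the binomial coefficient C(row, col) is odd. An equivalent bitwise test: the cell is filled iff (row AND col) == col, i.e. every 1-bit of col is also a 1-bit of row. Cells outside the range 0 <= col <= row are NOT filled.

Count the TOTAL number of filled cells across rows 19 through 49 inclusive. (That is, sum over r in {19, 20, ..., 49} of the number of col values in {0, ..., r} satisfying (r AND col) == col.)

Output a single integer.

r19=10011 pc3: +8 =8
r20=10100 pc2: +4 =12
r21=10101 pc3: +8 =20
r22=10110 pc3: +8 =28
r23=10111 pc4: +16 =44
r24=11000 pc2: +4 =48
r25=11001 pc3: +8 =56
r26=11010 pc3: +8 =64
r27=11011 pc4: +16 =80
r28=11100 pc3: +8 =88
r29=11101 pc4: +16 =104
r30=11110 pc4: +16 =120
r31=11111 pc5: +32 =152
r32=100000 pc1: +2 =154
r33=100001 pc2: +4 =158
r34=100010 pc2: +4 =162
r35=100011 pc3: +8 =170
r36=100100 pc2: +4 =174
r37=100101 pc3: +8 =182
r38=100110 pc3: +8 =190
r39=100111 pc4: +16 =206
r40=101000 pc2: +4 =210
r41=101001 pc3: +8 =218
r42=101010 pc3: +8 =226
r43=101011 pc4: +16 =242
r44=101100 pc3: +8 =250
r45=101101 pc4: +16 =266
r46=101110 pc4: +16 =282
r47=101111 pc5: +32 =314
r48=110000 pc2: +4 =318
r49=110001 pc3: +8 =326

Answer: 326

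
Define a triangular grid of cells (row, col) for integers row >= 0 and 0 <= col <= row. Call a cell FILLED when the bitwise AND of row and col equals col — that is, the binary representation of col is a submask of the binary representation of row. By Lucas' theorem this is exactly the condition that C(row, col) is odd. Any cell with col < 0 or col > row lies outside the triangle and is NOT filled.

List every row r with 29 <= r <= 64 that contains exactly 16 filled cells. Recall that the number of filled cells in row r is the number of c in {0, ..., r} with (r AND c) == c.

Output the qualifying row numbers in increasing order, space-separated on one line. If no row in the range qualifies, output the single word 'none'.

Row r has 2^popcount(r) filled cells, so we need popcount(r) = log2(16) = 4.
Scan r = 29..64 and keep those with exactly 4 one-bits:
r=29=11101 popcount=4 -> KEEP
r=30=11110 popcount=4 -> KEEP
r=31=11111 popcount=5 -> skip
r=32=100000 popcount=1 -> skip
r=33=100001 popcount=2 -> skip
r=34=100010 popcount=2 -> skip
r=35=100011 popcount=3 -> skip
r=36=100100 popcount=2 -> skip
r=37=100101 popcount=3 -> skip
r=38=100110 popcount=3 -> skip
r=39=100111 popcount=4 -> KEEP
r=40=101000 popcount=2 -> skip
r=41=101001 popcount=3 -> skip
r=42=101010 popcount=3 -> skip
r=43=101011 popcount=4 -> KEEP
r=44=101100 popcount=3 -> skip
r=45=101101 popcount=4 -> KEEP
r=46=101110 popcount=4 -> KEEP
r=47=101111 popcount=5 -> skip
r=48=110000 popcount=2 -> skip
r=49=110001 popcount=3 -> skip
r=50=110010 popcount=3 -> skip
r=51=110011 popcount=4 -> KEEP
r=52=110100 popcount=3 -> skip
r=53=110101 popcount=4 -> KEEP
r=54=110110 popcount=4 -> KEEP
r=55=110111 popcount=5 -> skip
r=56=111000 popcount=3 -> skip
r=57=111001 popcount=4 -> KEEP
r=58=111010 popcount=4 -> KEEP
r=59=111011 popcount=5 -> skip
r=60=111100 popcount=4 -> KEEP
r=61=111101 popcount=5 -> skip
r=62=111110 popcount=5 -> skip
r=63=111111 popcount=6 -> skip
r=64=1000000 popcount=1 -> skip
Kept rows: 29 30 39 43 45 46 51 53 54 57 58 60

Answer: 29 30 39 43 45 46 51 53 54 57 58 60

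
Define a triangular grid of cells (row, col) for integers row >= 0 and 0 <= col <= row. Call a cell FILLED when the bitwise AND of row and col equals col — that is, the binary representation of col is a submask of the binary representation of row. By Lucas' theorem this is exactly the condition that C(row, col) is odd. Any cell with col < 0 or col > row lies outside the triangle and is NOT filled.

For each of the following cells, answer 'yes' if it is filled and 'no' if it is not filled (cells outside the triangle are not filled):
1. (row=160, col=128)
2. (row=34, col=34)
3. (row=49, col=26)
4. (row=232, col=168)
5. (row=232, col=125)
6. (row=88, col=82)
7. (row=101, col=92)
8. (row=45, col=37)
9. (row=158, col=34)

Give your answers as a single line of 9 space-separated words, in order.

Answer: yes yes no yes no no no yes no

Derivation:
(160,128): row=0b10100000, col=0b10000000, row AND col = 0b10000000 = 128; 128 == 128 -> filled
(34,34): row=0b100010, col=0b100010, row AND col = 0b100010 = 34; 34 == 34 -> filled
(49,26): row=0b110001, col=0b11010, row AND col = 0b10000 = 16; 16 != 26 -> empty
(232,168): row=0b11101000, col=0b10101000, row AND col = 0b10101000 = 168; 168 == 168 -> filled
(232,125): row=0b11101000, col=0b1111101, row AND col = 0b1101000 = 104; 104 != 125 -> empty
(88,82): row=0b1011000, col=0b1010010, row AND col = 0b1010000 = 80; 80 != 82 -> empty
(101,92): row=0b1100101, col=0b1011100, row AND col = 0b1000100 = 68; 68 != 92 -> empty
(45,37): row=0b101101, col=0b100101, row AND col = 0b100101 = 37; 37 == 37 -> filled
(158,34): row=0b10011110, col=0b100010, row AND col = 0b10 = 2; 2 != 34 -> empty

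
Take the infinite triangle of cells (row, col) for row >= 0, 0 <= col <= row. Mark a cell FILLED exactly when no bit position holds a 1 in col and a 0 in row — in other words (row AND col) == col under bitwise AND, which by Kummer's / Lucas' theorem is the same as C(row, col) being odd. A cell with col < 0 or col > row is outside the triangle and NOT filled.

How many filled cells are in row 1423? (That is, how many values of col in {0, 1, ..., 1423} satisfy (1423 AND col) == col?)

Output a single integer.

1423 in binary = 10110001111
popcount(1423) = number of 1-bits in 10110001111 = 7
A col c satisfies (1423 AND c) == c iff every set bit of c is also set in 1423; each of the 7 set bits of 1423 can independently be on or off in c.
count = 2^7 = 128

Answer: 128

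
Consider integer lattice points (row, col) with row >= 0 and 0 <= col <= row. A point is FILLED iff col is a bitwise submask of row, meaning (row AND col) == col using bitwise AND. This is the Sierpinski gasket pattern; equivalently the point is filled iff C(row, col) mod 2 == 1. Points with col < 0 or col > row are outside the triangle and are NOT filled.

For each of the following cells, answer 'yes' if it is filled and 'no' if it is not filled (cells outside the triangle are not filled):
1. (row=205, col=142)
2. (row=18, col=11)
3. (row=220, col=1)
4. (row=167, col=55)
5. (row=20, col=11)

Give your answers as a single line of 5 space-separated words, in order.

Answer: no no no no no

Derivation:
(205,142): row=0b11001101, col=0b10001110, row AND col = 0b10001100 = 140; 140 != 142 -> empty
(18,11): row=0b10010, col=0b1011, row AND col = 0b10 = 2; 2 != 11 -> empty
(220,1): row=0b11011100, col=0b1, row AND col = 0b0 = 0; 0 != 1 -> empty
(167,55): row=0b10100111, col=0b110111, row AND col = 0b100111 = 39; 39 != 55 -> empty
(20,11): row=0b10100, col=0b1011, row AND col = 0b0 = 0; 0 != 11 -> empty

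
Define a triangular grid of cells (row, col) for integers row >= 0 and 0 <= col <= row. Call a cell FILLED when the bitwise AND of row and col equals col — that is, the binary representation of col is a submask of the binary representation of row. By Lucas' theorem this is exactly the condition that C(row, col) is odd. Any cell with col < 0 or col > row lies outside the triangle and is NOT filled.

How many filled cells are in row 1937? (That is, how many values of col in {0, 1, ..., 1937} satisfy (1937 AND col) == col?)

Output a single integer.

1937 in binary = 11110010001
popcount(1937) = number of 1-bits in 11110010001 = 6
A col c satisfies (1937 AND c) == c iff every set bit of c is also set in 1937; each of the 6 set bits of 1937 can independently be on or off in c.
count = 2^6 = 64

Answer: 64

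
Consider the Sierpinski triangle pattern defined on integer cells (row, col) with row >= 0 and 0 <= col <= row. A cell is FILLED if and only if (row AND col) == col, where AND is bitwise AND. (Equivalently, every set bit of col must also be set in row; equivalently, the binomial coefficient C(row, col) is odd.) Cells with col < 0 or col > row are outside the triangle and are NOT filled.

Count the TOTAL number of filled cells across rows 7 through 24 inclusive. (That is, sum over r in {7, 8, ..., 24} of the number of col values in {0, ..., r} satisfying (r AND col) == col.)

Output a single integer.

r7=111 pc3: +8 =8
r8=1000 pc1: +2 =10
r9=1001 pc2: +4 =14
r10=1010 pc2: +4 =18
r11=1011 pc3: +8 =26
r12=1100 pc2: +4 =30
r13=1101 pc3: +8 =38
r14=1110 pc3: +8 =46
r15=1111 pc4: +16 =62
r16=10000 pc1: +2 =64
r17=10001 pc2: +4 =68
r18=10010 pc2: +4 =72
r19=10011 pc3: +8 =80
r20=10100 pc2: +4 =84
r21=10101 pc3: +8 =92
r22=10110 pc3: +8 =100
r23=10111 pc4: +16 =116
r24=11000 pc2: +4 =120

Answer: 120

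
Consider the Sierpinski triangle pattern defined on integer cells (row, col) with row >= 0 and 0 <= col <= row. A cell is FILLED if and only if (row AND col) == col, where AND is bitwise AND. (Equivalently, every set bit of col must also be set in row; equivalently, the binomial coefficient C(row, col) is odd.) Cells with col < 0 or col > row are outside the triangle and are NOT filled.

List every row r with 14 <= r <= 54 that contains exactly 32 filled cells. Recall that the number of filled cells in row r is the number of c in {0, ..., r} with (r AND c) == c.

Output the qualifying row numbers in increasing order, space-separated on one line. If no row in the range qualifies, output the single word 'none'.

Row r has 2^popcount(r) filled cells, so we need popcount(r) = log2(32) = 5.
Scan r = 14..54 and keep those with exactly 5 one-bits:
r=14=1110 popcount=3 -> skip
r=15=1111 popcount=4 -> skip
r=16=10000 popcount=1 -> skip
r=17=10001 popcount=2 -> skip
r=18=10010 popcount=2 -> skip
r=19=10011 popcount=3 -> skip
r=20=10100 popcount=2 -> skip
r=21=10101 popcount=3 -> skip
r=22=10110 popcount=3 -> skip
r=23=10111 popcount=4 -> skip
r=24=11000 popcount=2 -> skip
r=25=11001 popcount=3 -> skip
r=26=11010 popcount=3 -> skip
r=27=11011 popcount=4 -> skip
r=28=11100 popcount=3 -> skip
r=29=11101 popcount=4 -> skip
r=30=11110 popcount=4 -> skip
r=31=11111 popcount=5 -> KEEP
r=32=100000 popcount=1 -> skip
r=33=100001 popcount=2 -> skip
r=34=100010 popcount=2 -> skip
r=35=100011 popcount=3 -> skip
r=36=100100 popcount=2 -> skip
r=37=100101 popcount=3 -> skip
r=38=100110 popcount=3 -> skip
r=39=100111 popcount=4 -> skip
r=40=101000 popcount=2 -> skip
r=41=101001 popcount=3 -> skip
r=42=101010 popcount=3 -> skip
r=43=101011 popcount=4 -> skip
r=44=101100 popcount=3 -> skip
r=45=101101 popcount=4 -> skip
r=46=101110 popcount=4 -> skip
r=47=101111 popcount=5 -> KEEP
r=48=110000 popcount=2 -> skip
r=49=110001 popcount=3 -> skip
r=50=110010 popcount=3 -> skip
r=51=110011 popcount=4 -> skip
r=52=110100 popcount=3 -> skip
r=53=110101 popcount=4 -> skip
r=54=110110 popcount=4 -> skip
Kept rows: 31 47

Answer: 31 47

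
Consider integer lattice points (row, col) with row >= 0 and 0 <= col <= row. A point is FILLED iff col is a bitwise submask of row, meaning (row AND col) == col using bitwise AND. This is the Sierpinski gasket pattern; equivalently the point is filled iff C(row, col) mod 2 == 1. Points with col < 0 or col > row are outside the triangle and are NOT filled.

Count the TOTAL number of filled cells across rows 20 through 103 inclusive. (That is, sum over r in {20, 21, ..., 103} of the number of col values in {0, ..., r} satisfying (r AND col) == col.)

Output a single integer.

r20=10100 pc2: +4 =4
r21=10101 pc3: +8 =12
r22=10110 pc3: +8 =20
r23=10111 pc4: +16 =36
r24=11000 pc2: +4 =40
r25=11001 pc3: +8 =48
r26=11010 pc3: +8 =56
r27=11011 pc4: +16 =72
r28=11100 pc3: +8 =80
r29=11101 pc4: +16 =96
r30=11110 pc4: +16 =112
r31=11111 pc5: +32 =144
r32=100000 pc1: +2 =146
r33=100001 pc2: +4 =150
r34=100010 pc2: +4 =154
r35=100011 pc3: +8 =162
r36=100100 pc2: +4 =166
r37=100101 pc3: +8 =174
r38=100110 pc3: +8 =182
r39=100111 pc4: +16 =198
r40=101000 pc2: +4 =202
r41=101001 pc3: +8 =210
r42=101010 pc3: +8 =218
r43=101011 pc4: +16 =234
r44=101100 pc3: +8 =242
r45=101101 pc4: +16 =258
r46=101110 pc4: +16 =274
r47=101111 pc5: +32 =306
r48=110000 pc2: +4 =310
r49=110001 pc3: +8 =318
r50=110010 pc3: +8 =326
r51=110011 pc4: +16 =342
r52=110100 pc3: +8 =350
r53=110101 pc4: +16 =366
r54=110110 pc4: +16 =382
r55=110111 pc5: +32 =414
r56=111000 pc3: +8 =422
r57=111001 pc4: +16 =438
r58=111010 pc4: +16 =454
r59=111011 pc5: +32 =486
r60=111100 pc4: +16 =502
r61=111101 pc5: +32 =534
r62=111110 pc5: +32 =566
r63=111111 pc6: +64 =630
r64=1000000 pc1: +2 =632
r65=1000001 pc2: +4 =636
r66=1000010 pc2: +4 =640
r67=1000011 pc3: +8 =648
r68=1000100 pc2: +4 =652
r69=1000101 pc3: +8 =660
r70=1000110 pc3: +8 =668
r71=1000111 pc4: +16 =684
r72=1001000 pc2: +4 =688
r73=1001001 pc3: +8 =696
r74=1001010 pc3: +8 =704
r75=1001011 pc4: +16 =720
r76=1001100 pc3: +8 =728
r77=1001101 pc4: +16 =744
r78=1001110 pc4: +16 =760
r79=1001111 pc5: +32 =792
r80=1010000 pc2: +4 =796
r81=1010001 pc3: +8 =804
r82=1010010 pc3: +8 =812
r83=1010011 pc4: +16 =828
r84=1010100 pc3: +8 =836
r85=1010101 pc4: +16 =852
r86=1010110 pc4: +16 =868
r87=1010111 pc5: +32 =900
r88=1011000 pc3: +8 =908
r89=1011001 pc4: +16 =924
r90=1011010 pc4: +16 =940
r91=1011011 pc5: +32 =972
r92=1011100 pc4: +16 =988
r93=1011101 pc5: +32 =1020
r94=1011110 pc5: +32 =1052
r95=1011111 pc6: +64 =1116
r96=1100000 pc2: +4 =1120
r97=1100001 pc3: +8 =1128
r98=1100010 pc3: +8 =1136
r99=1100011 pc4: +16 =1152
r100=1100100 pc3: +8 =1160
r101=1100101 pc4: +16 =1176
r102=1100110 pc4: +16 =1192
r103=1100111 pc5: +32 =1224

Answer: 1224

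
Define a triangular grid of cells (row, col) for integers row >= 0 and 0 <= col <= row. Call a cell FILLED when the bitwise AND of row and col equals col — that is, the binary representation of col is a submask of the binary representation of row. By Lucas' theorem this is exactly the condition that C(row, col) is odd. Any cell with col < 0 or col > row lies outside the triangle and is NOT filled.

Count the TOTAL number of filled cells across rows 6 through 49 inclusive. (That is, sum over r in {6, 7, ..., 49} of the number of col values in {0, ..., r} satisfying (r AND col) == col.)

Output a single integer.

r6=110 pc2: +4 =4
r7=111 pc3: +8 =12
r8=1000 pc1: +2 =14
r9=1001 pc2: +4 =18
r10=1010 pc2: +4 =22
r11=1011 pc3: +8 =30
r12=1100 pc2: +4 =34
r13=1101 pc3: +8 =42
r14=1110 pc3: +8 =50
r15=1111 pc4: +16 =66
r16=10000 pc1: +2 =68
r17=10001 pc2: +4 =72
r18=10010 pc2: +4 =76
r19=10011 pc3: +8 =84
r20=10100 pc2: +4 =88
r21=10101 pc3: +8 =96
r22=10110 pc3: +8 =104
r23=10111 pc4: +16 =120
r24=11000 pc2: +4 =124
r25=11001 pc3: +8 =132
r26=11010 pc3: +8 =140
r27=11011 pc4: +16 =156
r28=11100 pc3: +8 =164
r29=11101 pc4: +16 =180
r30=11110 pc4: +16 =196
r31=11111 pc5: +32 =228
r32=100000 pc1: +2 =230
r33=100001 pc2: +4 =234
r34=100010 pc2: +4 =238
r35=100011 pc3: +8 =246
r36=100100 pc2: +4 =250
r37=100101 pc3: +8 =258
r38=100110 pc3: +8 =266
r39=100111 pc4: +16 =282
r40=101000 pc2: +4 =286
r41=101001 pc3: +8 =294
r42=101010 pc3: +8 =302
r43=101011 pc4: +16 =318
r44=101100 pc3: +8 =326
r45=101101 pc4: +16 =342
r46=101110 pc4: +16 =358
r47=101111 pc5: +32 =390
r48=110000 pc2: +4 =394
r49=110001 pc3: +8 =402

Answer: 402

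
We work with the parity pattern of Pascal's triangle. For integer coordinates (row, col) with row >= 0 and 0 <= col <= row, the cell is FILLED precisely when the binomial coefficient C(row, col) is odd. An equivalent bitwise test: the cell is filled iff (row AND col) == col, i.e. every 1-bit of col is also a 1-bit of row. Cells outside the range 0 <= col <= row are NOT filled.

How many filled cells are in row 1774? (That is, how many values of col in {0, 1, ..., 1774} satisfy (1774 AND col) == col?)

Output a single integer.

1774 in binary = 11011101110
popcount(1774) = number of 1-bits in 11011101110 = 8
A col c satisfies (1774 AND c) == c iff every set bit of c is also set in 1774; each of the 8 set bits of 1774 can independently be on or off in c.
count = 2^8 = 256

Answer: 256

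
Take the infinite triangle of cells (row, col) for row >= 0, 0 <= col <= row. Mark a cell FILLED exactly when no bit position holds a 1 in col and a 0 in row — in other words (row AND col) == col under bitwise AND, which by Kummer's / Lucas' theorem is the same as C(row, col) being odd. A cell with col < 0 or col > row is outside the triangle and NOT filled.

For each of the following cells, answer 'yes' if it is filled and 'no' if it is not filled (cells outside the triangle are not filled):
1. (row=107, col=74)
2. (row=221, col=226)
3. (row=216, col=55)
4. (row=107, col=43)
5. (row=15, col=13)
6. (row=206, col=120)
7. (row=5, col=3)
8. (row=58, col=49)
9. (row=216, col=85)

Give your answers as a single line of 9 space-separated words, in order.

(107,74): row=0b1101011, col=0b1001010, row AND col = 0b1001010 = 74; 74 == 74 -> filled
(221,226): col outside [0, 221] -> not filled
(216,55): row=0b11011000, col=0b110111, row AND col = 0b10000 = 16; 16 != 55 -> empty
(107,43): row=0b1101011, col=0b101011, row AND col = 0b101011 = 43; 43 == 43 -> filled
(15,13): row=0b1111, col=0b1101, row AND col = 0b1101 = 13; 13 == 13 -> filled
(206,120): row=0b11001110, col=0b1111000, row AND col = 0b1001000 = 72; 72 != 120 -> empty
(5,3): row=0b101, col=0b11, row AND col = 0b1 = 1; 1 != 3 -> empty
(58,49): row=0b111010, col=0b110001, row AND col = 0b110000 = 48; 48 != 49 -> empty
(216,85): row=0b11011000, col=0b1010101, row AND col = 0b1010000 = 80; 80 != 85 -> empty

Answer: yes no no yes yes no no no no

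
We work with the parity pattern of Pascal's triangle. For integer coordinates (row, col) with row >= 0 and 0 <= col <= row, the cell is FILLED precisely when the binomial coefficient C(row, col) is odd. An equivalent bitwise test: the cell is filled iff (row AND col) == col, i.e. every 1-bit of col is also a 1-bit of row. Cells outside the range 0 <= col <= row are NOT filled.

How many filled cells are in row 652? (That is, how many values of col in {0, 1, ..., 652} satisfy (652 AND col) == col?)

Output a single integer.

652 in binary = 1010001100
popcount(652) = number of 1-bits in 1010001100 = 4
A col c satisfies (652 AND c) == c iff every set bit of c is also set in 652; each of the 4 set bits of 652 can independently be on or off in c.
count = 2^4 = 16

Answer: 16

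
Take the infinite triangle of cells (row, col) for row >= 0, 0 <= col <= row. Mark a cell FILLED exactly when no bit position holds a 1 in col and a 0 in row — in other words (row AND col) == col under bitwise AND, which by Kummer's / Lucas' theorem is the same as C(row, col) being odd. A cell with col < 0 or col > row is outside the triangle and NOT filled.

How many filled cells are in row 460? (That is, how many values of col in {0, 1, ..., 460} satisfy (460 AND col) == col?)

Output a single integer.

460 in binary = 111001100
popcount(460) = number of 1-bits in 111001100 = 5
A col c satisfies (460 AND c) == c iff every set bit of c is also set in 460; each of the 5 set bits of 460 can independently be on or off in c.
count = 2^5 = 32

Answer: 32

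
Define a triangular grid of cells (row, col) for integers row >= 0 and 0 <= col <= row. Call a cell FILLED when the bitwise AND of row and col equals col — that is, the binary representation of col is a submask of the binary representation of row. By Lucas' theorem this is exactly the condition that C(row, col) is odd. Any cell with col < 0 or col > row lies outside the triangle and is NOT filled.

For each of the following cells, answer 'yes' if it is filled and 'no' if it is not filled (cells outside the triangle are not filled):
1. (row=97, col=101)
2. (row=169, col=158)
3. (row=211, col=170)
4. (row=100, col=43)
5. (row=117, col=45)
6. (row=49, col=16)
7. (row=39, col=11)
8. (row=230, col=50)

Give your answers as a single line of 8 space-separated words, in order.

(97,101): col outside [0, 97] -> not filled
(169,158): row=0b10101001, col=0b10011110, row AND col = 0b10001000 = 136; 136 != 158 -> empty
(211,170): row=0b11010011, col=0b10101010, row AND col = 0b10000010 = 130; 130 != 170 -> empty
(100,43): row=0b1100100, col=0b101011, row AND col = 0b100000 = 32; 32 != 43 -> empty
(117,45): row=0b1110101, col=0b101101, row AND col = 0b100101 = 37; 37 != 45 -> empty
(49,16): row=0b110001, col=0b10000, row AND col = 0b10000 = 16; 16 == 16 -> filled
(39,11): row=0b100111, col=0b1011, row AND col = 0b11 = 3; 3 != 11 -> empty
(230,50): row=0b11100110, col=0b110010, row AND col = 0b100010 = 34; 34 != 50 -> empty

Answer: no no no no no yes no no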